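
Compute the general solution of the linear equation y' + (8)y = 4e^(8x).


P(x) = 8 ⇒ μ = e^(8x).
(μ y)' = 4e^(16x) ⇒ μ y = (4/16)e^(16x) + C.
Divide by μ: y = (1/4)e^(8x) + Ce^(-8x).


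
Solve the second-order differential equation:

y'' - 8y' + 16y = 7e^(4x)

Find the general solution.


Characteristic polynomial (r - 4)² = 0; repeated root r = 4.
y_h = (C₁ + C₂x)e^(4x). Forcing matches the repeated root (resonance), so try y_p = Ax² e^(4x).
Substitute and solve for A: 2A = 7, so A = 7/2.
General solution: y = (C₁ + C₂x + (7/2)x²)e^(4x).


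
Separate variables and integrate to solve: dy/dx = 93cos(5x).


g(y) = 1, so integrate directly: y = ∫ 93cos(5x) dx = (93/5)sin(5x) + C.


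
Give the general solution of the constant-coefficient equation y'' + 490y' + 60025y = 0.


Characteristic equation: r² + 490r + 60025 = 0, i.e. (r + 245)² = 0.
Repeated root r = -245; include an x factor for the second linearly independent solution.
General solution: y = (C₁ + C₂x)e^(-245x).


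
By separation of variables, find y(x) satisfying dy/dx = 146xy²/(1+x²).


Separate: dy/y² = 146x/(1+x²) dx.
Integrate LHS: ∫ dy/y² = -1/y.
Integrate RHS via u = 1+x²: 73ln(1+x²) + C.
Result: -1/y = 73ln(1+x²) + C.


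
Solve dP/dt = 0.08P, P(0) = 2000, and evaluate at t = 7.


The ODE dP/dt = 0.08P has solution P(t) = P(0)e^(0.08t).
Substitute P(0) = 2000 and t = 7: P(7) = 2000 e^(0.56) ≈ 3501.


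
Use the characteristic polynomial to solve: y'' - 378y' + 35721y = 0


Characteristic equation: r² - 378r + 35721 = 0, i.e. (r - 189)² = 0.
Repeated root r = 189; include an x factor for the second linearly independent solution.
General solution: y = (C₁ + C₂x)e^(189x).


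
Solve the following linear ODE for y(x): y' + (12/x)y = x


P(x) = 12/x ⇒ μ = x^12.
(x^12 y)' = x^13 ⇒ x^12 y = x^14/(14) + C.
Solve for y: y = (1/14)x^2 + C/x^12.


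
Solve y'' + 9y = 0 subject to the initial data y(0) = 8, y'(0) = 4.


Characteristic roots of r² + 9 = 0 are ±3i, so y = C₁cos(3x) + C₂sin(3x).
Apply y(0) = 8: C₁ = 8. Differentiate and apply y'(0) = 4: 3·C₂ = 4, so C₂ = 4/3.
Particular solution: y = 8cos(3x) + (4/3)sin(3x).


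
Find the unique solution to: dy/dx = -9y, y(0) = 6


General solution of y' = -9y is y = Ce^(-9x).
Apply y(0) = 6: C = 6.
Particular solution: y = 6e^(-9x).


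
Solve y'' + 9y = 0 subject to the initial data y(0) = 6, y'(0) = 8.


Characteristic roots of r² + 9 = 0 are ±3i, so y = C₁cos(3x) + C₂sin(3x).
Apply y(0) = 6: C₁ = 6. Differentiate and apply y'(0) = 8: 3·C₂ = 8, so C₂ = 8/3.
Particular solution: y = 6cos(3x) + (8/3)sin(3x).


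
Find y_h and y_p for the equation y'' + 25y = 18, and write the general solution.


Homogeneous part: r² + 25 = 0 ⇒ r = ±5i, so y_h = C₁cos(5x) + C₂sin(5x).
Try constant y_p = A; plug in: 25A = 18 ⇒ A = 18/25.
General solution: y = C₁cos(5x) + C₂sin(5x) + 18/25.


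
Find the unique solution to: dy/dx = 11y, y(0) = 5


General solution of y' = 11y is y = Ce^(11x).
Apply y(0) = 5: C = 5.
Particular solution: y = 5e^(11x).


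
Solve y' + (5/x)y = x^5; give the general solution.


P(x) = 5/x ⇒ μ = x^5.
(x^5 y)' = x^5·x^5 = x^10.
Integrate: x^5 y = x^11/(11) + C.
Solve for y: y = (1/11)x^6 + C/x^5.


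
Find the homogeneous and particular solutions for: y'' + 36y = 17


Homogeneous part: r² + 36 = 0 ⇒ r = ±6i, so y_h = C₁cos(6x) + C₂sin(6x).
Try constant y_p = A; plug in: 36A = 17 ⇒ A = 17/36.
General solution: y = C₁cos(6x) + C₂sin(6x) + 17/36.


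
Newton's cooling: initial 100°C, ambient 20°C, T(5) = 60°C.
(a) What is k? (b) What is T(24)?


Newton's law: T(t) = T_a + (T₀ - T_a)e^(-kt).
(a) Use T(5) = 60: (60 - 20)/(100 - 20) = e^(-k·5), so k = -ln(0.500)/5 ≈ 0.1386.
(b) Apply k to t = 24: T(24) = 20 + (80)e^(-3.327) ≈ 22.9°C.


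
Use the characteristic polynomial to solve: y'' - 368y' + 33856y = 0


Characteristic equation: r² - 368r + 33856 = 0, i.e. (r - 184)² = 0.
Repeated root r = 184; include an x factor for the second linearly independent solution.
General solution: y = (C₁ + C₂x)e^(184x).


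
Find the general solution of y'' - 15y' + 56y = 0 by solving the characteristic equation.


Characteristic equation: r² - 15r + 56 = 0.
Factor: (r - 8)(r - 7) = 0 ⇒ r = 8, 7 (distinct real).
General solution: y = C₁e^(8x) + C₂e^(7x).


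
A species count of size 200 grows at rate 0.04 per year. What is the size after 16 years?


The ODE dP/dt = 0.04P has solution P(t) = P(0)e^(0.04t).
Substitute P(0) = 200 and t = 16: P(16) = 200 e^(0.64) ≈ 379.


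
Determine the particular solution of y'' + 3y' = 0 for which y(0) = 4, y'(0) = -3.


Characteristic roots of r² + 3r = 0 are 0, -3.
General solution y = c₁ + c₂ e^(-3x).
Apply y(0) = 4: c₁ + c₂ = 4. Apply y'(0) = -3: 0 c₁ - 3 c₂ = -3.
Solve: c₁ = 3, c₂ = 1.
Particular solution: y = 3 + e^(-3x).


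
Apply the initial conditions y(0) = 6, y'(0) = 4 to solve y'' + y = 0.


Characteristic roots of r² + 1 = 0 are ±1i, so y = C₁cos(x) + C₂sin(x).
Apply y(0) = 6: C₁ = 6. Differentiate and apply y'(0) = 4: 1·C₂ = 4, so C₂ = 4.
Particular solution: y = 6cos(x) + 4sin(x).


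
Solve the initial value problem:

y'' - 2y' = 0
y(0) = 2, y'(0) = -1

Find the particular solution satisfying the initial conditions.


Characteristic roots of r² - 2r = 0 are 0, 2.
General solution y = c₁ + c₂ e^(2x).
Apply y(0) = 2: c₁ + c₂ = 2. Apply y'(0) = -1: 0 c₁ + 2 c₂ = -1.
Solve: c₁ = 5/2, c₂ = -1/2.
Particular solution: y = 5/2 - (1/2)e^(2x).


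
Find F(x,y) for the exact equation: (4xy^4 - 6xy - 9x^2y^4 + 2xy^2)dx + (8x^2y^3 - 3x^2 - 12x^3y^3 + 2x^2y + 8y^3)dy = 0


Check exactness: ∂M/∂y = 16xy^3 - 6x - 36x^2y^3 + 4xy and ∂N/∂x = 16xy^3 - 6x - 36x^2y^3 + 4xy; equal, so the equation is exact.
Integrate M with respect to x (treating y as constant): ∫M dx = 2x^2y^4 - 3x^2y - 3x^3y^4 + x^2y^2 + h(y).
Differentiate w.r.t. y and set equal to N: the x-dependent terms already match, leaving h'(y) = 8y^3. Integrate: h(y) = 2y^4.
So F(x,y) = 2x^2y^4 - 3x^2y - 3x^3y^4 + x^2y^2 + 2y^4.
General solution: 2x^2y^4 - 3x^2y - 3x^3y^4 + x^2y^2 + 2y^4 = C.


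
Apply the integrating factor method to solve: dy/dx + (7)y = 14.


P(x) = 7, Q(x) = 14; integrating factor μ = e^(7x).
(μ y)' = 14e^(7x) ⇒ μ y = 2e^(7x) + C.
Divide by μ: y = 2 + Ce^(-7x).


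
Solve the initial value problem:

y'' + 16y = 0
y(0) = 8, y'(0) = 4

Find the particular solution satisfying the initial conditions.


Characteristic roots of r² + 16 = 0 are ±4i, so y = C₁cos(4x) + C₂sin(4x).
Apply y(0) = 8: C₁ = 8. Differentiate and apply y'(0) = 4: 4·C₂ = 4, so C₂ = 1.
Particular solution: y = 8cos(4x) + sin(4x).


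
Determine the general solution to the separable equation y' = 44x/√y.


Separate: √y dy = 44x dx.
Integrate: (2/3)y^(3/2) = 22x² + C.


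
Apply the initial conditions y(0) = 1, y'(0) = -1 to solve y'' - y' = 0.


Characteristic roots of r² - r = 0 are 0, 1.
General solution y = c₁ + c₂ e^(x).
Apply y(0) = 1: c₁ + c₂ = 1. Apply y'(0) = -1: 0 c₁ + 1 c₂ = -1.
Solve: c₁ = 2, c₂ = -1.
Particular solution: y = 2 - e^(x).


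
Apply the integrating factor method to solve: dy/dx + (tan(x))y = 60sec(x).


P(x) = tan(x) ⇒ μ = e^(∫tan(x)dx) = sec(x).
(sec(x) y)' = 60sec²(x) ⇒ sec(x) y = 60tan(x) + C.
Multiply by cos(x): y = 60sin(x) + C·cos(x).


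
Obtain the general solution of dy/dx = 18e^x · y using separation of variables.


Separate variables: dy/y = 18e^x dx.
Integrate: ln|y| = 18e^x + C₀.
Exponentiate: y = Ce^(18e^x).


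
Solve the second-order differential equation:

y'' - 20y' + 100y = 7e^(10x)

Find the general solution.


Characteristic polynomial (r - 10)² = 0; repeated root r = 10.
y_h = (C₁ + C₂x)e^(10x). Forcing matches the repeated root (resonance), so try y_p = Ax² e^(10x).
Substitute and solve for A: 2A = 7, so A = 7/2.
General solution: y = (C₁ + C₂x + (7/2)x²)e^(10x).


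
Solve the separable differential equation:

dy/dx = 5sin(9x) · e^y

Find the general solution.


Separate: e^(-y) dy = 5sin(9x) dx.
Integrate: -e^(-y) = -(5/9)cos(9x) + C₀.
Rearrange: e^(-y) = (5/9)cos(9x) + C.


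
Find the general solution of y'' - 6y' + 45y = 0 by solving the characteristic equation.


Characteristic equation: r² - 6r + 45 = 0.
Discriminant is negative; roots r = 3 ± 6i (complex conjugate pair).
General solution uses e^(α x)(C₁ cos(β x) + C₂ sin(β x)): y = e^(3x)(C₁cos(6x) + C₂sin(6x)).


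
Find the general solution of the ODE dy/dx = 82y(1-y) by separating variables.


Separate: dy/[y(1-y)] = 82 dx.
Partial fractions: 1/[y(1-y)] = 1/y + 1/(1-y).
Integrate: ln|y/(1-y)| = 82x + C₀.
Solve for y: y = 1/(1 + Ce^(-82x)).


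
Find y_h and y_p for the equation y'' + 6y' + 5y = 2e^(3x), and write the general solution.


Characteristic roots of r² + 6r + 5 = 0 are -5, -1.
y_h = C₁e^(-5x) + C₂e^(-x).
Forcing exponent 3 is not a characteristic root; try y_p = Ae^(3x).
Substitute: A·(9 + (6)·3 + (5)) = A·32 = 2, so A = 1/16.
General solution: y = C₁e^(-5x) + C₂e^(-x) + (1/16)e^(3x).


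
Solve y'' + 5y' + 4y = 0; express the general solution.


Characteristic equation: r² + 5r + 4 = 0.
Factor: (r + 1)(r + 4) = 0 ⇒ r = -1, -4 (distinct real).
General solution: y = C₁e^(-x) + C₂e^(-4x).


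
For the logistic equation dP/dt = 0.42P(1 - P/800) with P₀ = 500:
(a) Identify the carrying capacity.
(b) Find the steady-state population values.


Logistic ODE dP/dt = 0.42P(1 - P/800) has equilibria where dP/dt = 0, i.e. P = 0 or P = 800.
The coefficient (1 - P/K) = 0 when P = K, identifying K = 800 as the carrying capacity.
(a) K = 800; (b) equilibria P = 0 and P = 800.


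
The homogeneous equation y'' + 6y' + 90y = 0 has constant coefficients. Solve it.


Characteristic equation: r² + 6r + 90 = 0.
Discriminant is negative; roots r = -3 ± 9i (complex conjugate pair).
General solution uses e^(α x)(C₁ cos(β x) + C₂ sin(β x)): y = e^(-3x)(C₁cos(9x) + C₂sin(9x)).


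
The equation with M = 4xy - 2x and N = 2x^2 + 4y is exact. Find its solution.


Check exactness: ∂M/∂y = 4x and ∂N/∂x = 4x; equal, so the equation is exact.
Integrate M with respect to x (treating y as constant): ∫M dx = 2x^2y - x^2 + h(y).
Differentiate w.r.t. y and set equal to N: the x-dependent terms already match, leaving h'(y) = 4y. Integrate: h(y) = 2y^2.
So F(x,y) = 2x^2y + 2y^2 - x^2.
General solution: 2x^2y + 2y^2 - x^2 = C.


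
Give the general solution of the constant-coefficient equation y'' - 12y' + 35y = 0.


Characteristic equation: r² - 12r + 35 = 0.
Factor: (r - 5)(r - 7) = 0 ⇒ r = 5, 7 (distinct real).
General solution: y = C₁e^(5x) + C₂e^(7x).


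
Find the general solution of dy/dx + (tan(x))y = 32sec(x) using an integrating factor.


P(x) = tan(x) ⇒ μ = e^(∫tan(x)dx) = sec(x).
(sec(x) y)' = 32sec²(x) ⇒ sec(x) y = 32tan(x) + C.
Multiply by cos(x): y = 32sin(x) + C·cos(x).


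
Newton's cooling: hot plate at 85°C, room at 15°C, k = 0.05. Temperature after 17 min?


Newton's law: dT/dt = -k(T - T_a) has solution T(t) = T_a + (T₀ - T_a)e^(-kt).
Plug in T_a = 15, T₀ = 85, k = 0.05, t = 17: T(17) = 15 + (70)e^(-0.85) ≈ 44.9°C.


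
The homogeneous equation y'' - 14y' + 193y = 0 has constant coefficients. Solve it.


Characteristic equation: r² - 14r + 193 = 0.
Discriminant is negative; roots r = 7 ± 12i (complex conjugate pair).
General solution uses e^(α x)(C₁ cos(β x) + C₂ sin(β x)): y = e^(7x)(C₁cos(12x) + C₂sin(12x)).


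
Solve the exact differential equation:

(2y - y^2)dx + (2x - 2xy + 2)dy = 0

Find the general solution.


Check exactness: ∂M/∂y = 2 - 2y and ∂N/∂x = 2 - 2y; equal, so the equation is exact.
Integrate M with respect to x (treating y as constant): ∫M dx = 2xy - xy^2 + h(y).
Differentiate w.r.t. y and set equal to N: the x-dependent terms already match, leaving h'(y) = 2. Integrate: h(y) = 2y.
So F(x,y) = 2xy - xy^2 + 2y.
General solution: 2xy - xy^2 + 2y = C.


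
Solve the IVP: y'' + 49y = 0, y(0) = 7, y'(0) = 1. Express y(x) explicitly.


Characteristic roots of r² + 49 = 0 are ±7i, so y = C₁cos(7x) + C₂sin(7x).
Apply y(0) = 7: C₁ = 7. Differentiate and apply y'(0) = 1: 7·C₂ = 1, so C₂ = 1/7.
Particular solution: y = 7cos(7x) + (1/7)sin(7x).


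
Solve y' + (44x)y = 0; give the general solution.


P(x) = 44x ⇒ μ = e^(22x²).
Q(x) = 0 so μ y is constant: y = Ce^(-22x²).


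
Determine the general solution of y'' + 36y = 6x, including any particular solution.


Homogeneous: r² + 36 = 0 ⇒ r = ±6i, y_h = C₁cos(6x) + C₂sin(6x).
Polynomial forcing; try y_p = Ax + B. Then y_p'' + 36 y_p = 36(Ax + B) = 6x, so B = 0 and A = 1/6.
General solution: y = C₁cos(6x) + C₂sin(6x) + (1/6)x.


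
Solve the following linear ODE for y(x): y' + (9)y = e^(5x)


P(x) = 9 ⇒ μ = e^(9x).
(μ y)' = e^(14x) ⇒ μ y = e^(14x)/14 + C.
Divide by μ: y = (1/14)e^(5x) + Ce^(-9x).


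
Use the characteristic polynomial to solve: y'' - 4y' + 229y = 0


Characteristic equation: r² - 4r + 229 = 0.
Discriminant is negative; roots r = 2 ± 15i (complex conjugate pair).
General solution uses e^(α x)(C₁ cos(β x) + C₂ sin(β x)): y = e^(2x)(C₁cos(15x) + C₂sin(15x)).


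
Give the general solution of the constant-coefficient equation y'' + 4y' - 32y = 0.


Characteristic equation: r² + 4r - 32 = 0.
Factor: (r + 8)(r - 4) = 0 ⇒ r = -8, 4 (distinct real).
General solution: y = C₁e^(-8x) + C₂e^(4x).


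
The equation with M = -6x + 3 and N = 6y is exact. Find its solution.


Check exactness: ∂M/∂y = 0 and ∂N/∂x = 0; equal, so the equation is exact.
Integrate M with respect to x (treating y as constant): ∫M dx = -3x^2 + 3x + h(y).
Differentiate w.r.t. y and set equal to N: the x-dependent terms already match, leaving h'(y) = 6y. Integrate: h(y) = 3y^2.
So F(x,y) = 3y^2 - 3x^2 + 3x.
General solution: 3y^2 - 3x^2 + 3x = C.


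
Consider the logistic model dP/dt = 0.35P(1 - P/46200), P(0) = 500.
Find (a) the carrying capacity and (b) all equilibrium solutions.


Logistic ODE dP/dt = 0.35P(1 - P/46200) has equilibria where dP/dt = 0, i.e. P = 0 or P = 46200.
The coefficient (1 - P/K) = 0 when P = K, identifying K = 46200 as the carrying capacity.
(a) K = 46200; (b) equilibria P = 0 and P = 46200.


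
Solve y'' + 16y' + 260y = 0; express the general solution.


Characteristic equation: r² + 16r + 260 = 0.
Discriminant is negative; roots r = -8 ± 14i (complex conjugate pair).
General solution uses e^(α x)(C₁ cos(β x) + C₂ sin(β x)): y = e^(-8x)(C₁cos(14x) + C₂sin(14x)).


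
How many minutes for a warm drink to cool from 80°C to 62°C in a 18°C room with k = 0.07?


From T(t) = T_a + (T₀ - T_a)e^(-kt), set T(t) = 62:
(62 - 18) / (80 - 18) = e^(-0.07t), so t = -ln(0.710)/0.07 ≈ 4.9 minutes.


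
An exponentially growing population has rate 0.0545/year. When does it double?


Exponential growth: P(t) = P₀ e^(0.0545t). Set P(t)/P₀ = 2: e^(0.0545t) = 2.
Solve: t = ln(2)/0.0545 ≈ 12.72 years.


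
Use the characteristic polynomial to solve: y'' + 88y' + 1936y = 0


Characteristic equation: r² + 88r + 1936 = 0, i.e. (r + 44)² = 0.
Repeated root r = -44; include an x factor for the second linearly independent solution.
General solution: y = (C₁ + C₂x)e^(-44x).


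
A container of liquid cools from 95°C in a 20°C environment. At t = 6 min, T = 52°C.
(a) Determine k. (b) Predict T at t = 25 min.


Newton's law: T(t) = T_a + (T₀ - T_a)e^(-kt).
(a) Use T(6) = 52: (52 - 20)/(95 - 20) = e^(-k·6), so k = -ln(0.427)/6 ≈ 0.1420.
(b) Apply k to t = 25: T(25) = 20 + (75)e^(-3.549) ≈ 22.2°C.


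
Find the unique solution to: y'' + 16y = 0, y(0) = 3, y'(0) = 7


Characteristic roots of r² + 16 = 0 are ±4i, so y = C₁cos(4x) + C₂sin(4x).
Apply y(0) = 3: C₁ = 3. Differentiate and apply y'(0) = 7: 4·C₂ = 7, so C₂ = 7/4.
Particular solution: y = 3cos(4x) + (7/4)sin(4x).


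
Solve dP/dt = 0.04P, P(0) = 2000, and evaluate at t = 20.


The ODE dP/dt = 0.04P has solution P(t) = P(0)e^(0.04t).
Substitute P(0) = 2000 and t = 20: P(20) = 2000 e^(0.80) ≈ 4451.


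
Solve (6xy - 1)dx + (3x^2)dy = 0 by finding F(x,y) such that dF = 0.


Check exactness: ∂M/∂y = 6x and ∂N/∂x = 6x; equal, so the equation is exact.
Integrate M with respect to x (treating y as constant): ∫M dx = 3x^2y - x + h(y).
Differentiate w.r.t. y and set equal to N: all terms match, so h'(y) = 0 and h is a constant absorbed into C.
General solution: 3x^2y - x = C.


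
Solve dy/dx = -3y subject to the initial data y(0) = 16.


General solution of y' = -3y is y = Ce^(-3x).
Apply y(0) = 16: C = 16.
Particular solution: y = 16e^(-3x).


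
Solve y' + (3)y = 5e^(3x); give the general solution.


P(x) = 3 ⇒ μ = e^(3x).
(μ y)' = 5e^(6x) ⇒ μ y = (5/6)e^(6x) + C.
Divide by μ: y = (5/6)e^(3x) + Ce^(-3x).


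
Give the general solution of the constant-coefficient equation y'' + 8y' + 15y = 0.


Characteristic equation: r² + 8r + 15 = 0.
Factor: (r + 3)(r + 5) = 0 ⇒ r = -3, -5 (distinct real).
General solution: y = C₁e^(-3x) + C₂e^(-5x).


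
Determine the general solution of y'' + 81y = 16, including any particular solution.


Homogeneous part: r² + 81 = 0 ⇒ r = ±9i, so y_h = C₁cos(9x) + C₂sin(9x).
Try constant y_p = A; plug in: 81A = 16 ⇒ A = 16/81.
General solution: y = C₁cos(9x) + C₂sin(9x) + 16/81.


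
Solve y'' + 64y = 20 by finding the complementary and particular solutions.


Homogeneous part: r² + 64 = 0 ⇒ r = ±8i, so y_h = C₁cos(8x) + C₂sin(8x).
Try constant y_p = A; plug in: 64A = 20 ⇒ A = 5/16.
General solution: y = C₁cos(8x) + C₂sin(8x) + 5/16.


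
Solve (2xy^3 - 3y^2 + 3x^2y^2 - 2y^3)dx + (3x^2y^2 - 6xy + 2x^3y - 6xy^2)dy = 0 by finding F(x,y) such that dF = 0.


Check exactness: ∂M/∂y = 6xy^2 - 6y + 6x^2y - 6y^2 and ∂N/∂x = 6xy^2 - 6y + 6x^2y - 6y^2; equal, so the equation is exact.
Integrate M with respect to x (treating y as constant): ∫M dx = x^2y^3 - 3xy^2 + x^3y^2 - 2xy^3 + h(y).
Differentiate w.r.t. y and set equal to N: all terms match, so h'(y) = 0 and h is a constant absorbed into C.
General solution: x^2y^3 - 3xy^2 + x^3y^2 - 2xy^3 = C.


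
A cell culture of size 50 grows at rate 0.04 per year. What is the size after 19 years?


The ODE dP/dt = 0.04P has solution P(t) = P(0)e^(0.04t).
Substitute P(0) = 50 and t = 19: P(19) = 50 e^(0.76) ≈ 107.


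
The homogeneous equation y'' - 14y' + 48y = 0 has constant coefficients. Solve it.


Characteristic equation: r² - 14r + 48 = 0.
Factor: (r - 8)(r - 6) = 0 ⇒ r = 8, 6 (distinct real).
General solution: y = C₁e^(8x) + C₂e^(6x).


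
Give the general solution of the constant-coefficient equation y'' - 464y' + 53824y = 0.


Characteristic equation: r² - 464r + 53824 = 0, i.e. (r - 232)² = 0.
Repeated root r = 232; include an x factor for the second linearly independent solution.
General solution: y = (C₁ + C₂x)e^(232x).


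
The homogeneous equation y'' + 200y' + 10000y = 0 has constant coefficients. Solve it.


Characteristic equation: r² + 200r + 10000 = 0, i.e. (r + 100)² = 0.
Repeated root r = -100; include an x factor for the second linearly independent solution.
General solution: y = (C₁ + C₂x)e^(-100x).


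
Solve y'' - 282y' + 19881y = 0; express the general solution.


Characteristic equation: r² - 282r + 19881 = 0, i.e. (r - 141)² = 0.
Repeated root r = 141; include an x factor for the second linearly independent solution.
General solution: y = (C₁ + C₂x)e^(141x).


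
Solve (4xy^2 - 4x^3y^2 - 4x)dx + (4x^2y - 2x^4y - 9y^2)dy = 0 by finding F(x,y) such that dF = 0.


Check exactness: ∂M/∂y = 8xy - 8x^3y and ∂N/∂x = 8xy - 8x^3y; equal, so the equation is exact.
Integrate M with respect to x (treating y as constant): ∫M dx = 2x^2y^2 - x^4y^2 - 2x^2 + h(y).
Differentiate w.r.t. y and set equal to N: the x-dependent terms already match, leaving h'(y) = -9y^2. Integrate: h(y) = -3y^3.
So F(x,y) = 2x^2y^2 - x^4y^2 - 3y^3 - 2x^2.
General solution: 2x^2y^2 - x^4y^2 - 3y^3 - 2x^2 = C.


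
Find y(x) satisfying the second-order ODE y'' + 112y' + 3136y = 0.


Characteristic equation: r² + 112r + 3136 = 0, i.e. (r + 56)² = 0.
Repeated root r = -56; include an x factor for the second linearly independent solution.
General solution: y = (C₁ + C₂x)e^(-56x).


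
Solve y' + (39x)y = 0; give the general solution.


P(x) = 39x ⇒ μ = e^((39/2)x²).
Q(x) = 0 so μ y is constant: y = Ce^(-(39/2)x²).


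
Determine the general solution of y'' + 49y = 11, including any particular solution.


Homogeneous part: r² + 49 = 0 ⇒ r = ±7i, so y_h = C₁cos(7x) + C₂sin(7x).
Try constant y_p = A; plug in: 49A = 11 ⇒ A = 11/49.
General solution: y = C₁cos(7x) + C₂sin(7x) + 11/49.


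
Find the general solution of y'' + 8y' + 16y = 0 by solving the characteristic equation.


Characteristic equation: r² + 8r + 16 = 0, i.e. (r + 4)² = 0.
Repeated root r = -4; include an x factor for the second linearly independent solution.
General solution: y = (C₁ + C₂x)e^(-4x).


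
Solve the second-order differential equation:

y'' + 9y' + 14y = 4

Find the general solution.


Characteristic roots of r² + 9r + 14 = 0 are -7, -2.
y_h = C₁e^(-7x) + C₂e^(-2x).
Constant forcing; try y_p = A. Then 14A = 4 ⇒ A = 2/7.
General solution: y = C₁e^(-7x) + C₂e^(-2x) + 2/7.


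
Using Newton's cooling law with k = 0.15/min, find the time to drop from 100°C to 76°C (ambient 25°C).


From T(t) = T_a + (T₀ - T_a)e^(-kt), set T(t) = 76:
(76 - 25) / (100 - 25) = e^(-0.15t), so t = -ln(0.680)/0.15 ≈ 2.6 minutes.


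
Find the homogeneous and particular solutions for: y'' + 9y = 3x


Homogeneous: r² + 9 = 0 ⇒ r = ±3i, y_h = C₁cos(3x) + C₂sin(3x).
Polynomial forcing; try y_p = Ax + B. Then y_p'' + 9 y_p = 9(Ax + B) = 3x, so B = 0 and A = 1/3.
General solution: y = C₁cos(3x) + C₂sin(3x) + (1/3)x.


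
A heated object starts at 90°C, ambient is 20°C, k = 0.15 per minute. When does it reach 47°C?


From T(t) = T_a + (T₀ - T_a)e^(-kt), set T(t) = 47:
(47 - 20) / (90 - 20) = e^(-0.15t), so t = -ln(0.386)/0.15 ≈ 6.4 minutes.


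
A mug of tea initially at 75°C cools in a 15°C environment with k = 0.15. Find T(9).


Newton's law: dT/dt = -k(T - T_a) has solution T(t) = T_a + (T₀ - T_a)e^(-kt).
Plug in T_a = 15, T₀ = 75, k = 0.15, t = 9: T(9) = 15 + (60)e^(-1.35) ≈ 30.6°C.


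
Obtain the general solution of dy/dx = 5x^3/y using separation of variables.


Separate variables: y dy = 5x^3 dx.
Integrate both sides: y²/2 = (5/4)x^4 + C₀.
Multiply by 2: y² = (5/2)x^4 + C.


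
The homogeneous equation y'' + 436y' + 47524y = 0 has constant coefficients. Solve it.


Characteristic equation: r² + 436r + 47524 = 0, i.e. (r + 218)² = 0.
Repeated root r = -218; include an x factor for the second linearly independent solution.
General solution: y = (C₁ + C₂x)e^(-218x).


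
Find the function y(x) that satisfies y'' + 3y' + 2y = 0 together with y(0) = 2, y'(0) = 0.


Characteristic roots of r² + 3r + 2 = 0 are -1, -2.
General solution y = c₁ e^(-x) + c₂ e^(-2x).
Apply y(0) = 2: c₁ + c₂ = 2. Apply y'(0) = 0: -1 c₁ - 2 c₂ = 0.
Solve: c₁ = 4, c₂ = -2.
Particular solution: y = 4e^(-x) - 2e^(-2x).


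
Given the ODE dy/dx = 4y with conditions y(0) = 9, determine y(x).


General solution of y' = 4y is y = Ce^(4x).
Apply y(0) = 9: C = 9.
Particular solution: y = 9e^(4x).


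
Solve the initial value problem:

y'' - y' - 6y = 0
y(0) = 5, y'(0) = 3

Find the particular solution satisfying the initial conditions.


Characteristic roots of r² - r - 6 = 0 are -2, 3.
General solution y = c₁ e^(-2x) + c₂ e^(3x).
Apply y(0) = 5: c₁ + c₂ = 5. Apply y'(0) = 3: -2 c₁ + 3 c₂ = 3.
Solve: c₁ = 12/5, c₂ = 13/5.
Particular solution: y = (12/5)e^(-2x) + (13/5)e^(3x).


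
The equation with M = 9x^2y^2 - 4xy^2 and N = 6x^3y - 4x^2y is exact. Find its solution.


Check exactness: ∂M/∂y = 18x^2y - 8xy and ∂N/∂x = 18x^2y - 8xy; equal, so the equation is exact.
Integrate M with respect to x (treating y as constant): ∫M dx = 3x^3y^2 - 2x^2y^2 + h(y).
Differentiate w.r.t. y and set equal to N: all terms match, so h'(y) = 0 and h is a constant absorbed into C.
General solution: 3x^3y^2 - 2x^2y^2 = C.


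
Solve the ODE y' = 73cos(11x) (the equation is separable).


g(y) = 1, so integrate directly: y = ∫ 73cos(11x) dx = (73/11)sin(11x) + C.


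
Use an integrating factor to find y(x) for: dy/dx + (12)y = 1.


P(x) = 12, Q(x) = 1; integrating factor μ = e^(12x).
(μ y)' = e^(12x) ⇒ μ y = (1/12)e^(12x) + C.
Divide by μ: y = 1/12 + Ce^(-12x).


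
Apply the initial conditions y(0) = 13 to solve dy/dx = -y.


General solution of y' = -y is y = Ce^(-x).
Apply y(0) = 13: C = 13.
Particular solution: y = 13e^(-x).


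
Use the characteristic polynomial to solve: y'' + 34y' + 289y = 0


Characteristic equation: r² + 34r + 289 = 0, i.e. (r + 17)² = 0.
Repeated root r = -17; include an x factor for the second linearly independent solution.
General solution: y = (C₁ + C₂x)e^(-17x).


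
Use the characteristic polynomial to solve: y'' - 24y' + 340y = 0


Characteristic equation: r² - 24r + 340 = 0.
Discriminant is negative; roots r = 12 ± 14i (complex conjugate pair).
General solution uses e^(α x)(C₁ cos(β x) + C₂ sin(β x)): y = e^(12x)(C₁cos(14x) + C₂sin(14x)).


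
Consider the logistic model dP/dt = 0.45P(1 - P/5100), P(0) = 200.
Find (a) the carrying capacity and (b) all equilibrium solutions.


Logistic ODE dP/dt = 0.45P(1 - P/5100) has equilibria where dP/dt = 0, i.e. P = 0 or P = 5100.
The coefficient (1 - P/K) = 0 when P = K, identifying K = 5100 as the carrying capacity.
(a) K = 5100; (b) equilibria P = 0 and P = 5100.


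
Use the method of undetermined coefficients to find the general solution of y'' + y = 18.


Homogeneous part: r² + 1 = 0 ⇒ r = ±1i, so y_h = C₁cos(x) + C₂sin(x).
Try constant y_p = A; plug in: 1A = 18 ⇒ A = 18.
General solution: y = C₁cos(x) + C₂sin(x) + 18.


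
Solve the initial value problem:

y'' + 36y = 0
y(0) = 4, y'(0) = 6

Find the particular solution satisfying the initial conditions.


Characteristic roots of r² + 36 = 0 are ±6i, so y = C₁cos(6x) + C₂sin(6x).
Apply y(0) = 4: C₁ = 4. Differentiate and apply y'(0) = 6: 6·C₂ = 6, so C₂ = 1.
Particular solution: y = 4cos(6x) + sin(6x).


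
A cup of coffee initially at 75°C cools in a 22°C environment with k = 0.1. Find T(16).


Newton's law: dT/dt = -k(T - T_a) has solution T(t) = T_a + (T₀ - T_a)e^(-kt).
Plug in T_a = 22, T₀ = 75, k = 0.1, t = 16: T(16) = 22 + (53)e^(-1.60) ≈ 32.7°C.


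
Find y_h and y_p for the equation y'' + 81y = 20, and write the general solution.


Homogeneous part: r² + 81 = 0 ⇒ r = ±9i, so y_h = C₁cos(9x) + C₂sin(9x).
Try constant y_p = A; plug in: 81A = 20 ⇒ A = 20/81.
General solution: y = C₁cos(9x) + C₂sin(9x) + 20/81.


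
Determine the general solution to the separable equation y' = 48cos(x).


g(y) = 1, so integrate directly: y = ∫ 48cos(x) dx = 48sin(x) + C.


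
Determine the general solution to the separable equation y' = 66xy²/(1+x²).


Separate: dy/y² = 66x/(1+x²) dx.
Integrate LHS: ∫ dy/y² = -1/y.
Integrate RHS via u = 1+x²: 33ln(1+x²) + C.
Result: -1/y = 33ln(1+x²) + C.


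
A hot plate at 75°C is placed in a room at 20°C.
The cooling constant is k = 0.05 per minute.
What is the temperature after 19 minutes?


Newton's law: dT/dt = -k(T - T_a) has solution T(t) = T_a + (T₀ - T_a)e^(-kt).
Plug in T_a = 20, T₀ = 75, k = 0.05, t = 19: T(19) = 20 + (55)e^(-0.95) ≈ 41.3°C.


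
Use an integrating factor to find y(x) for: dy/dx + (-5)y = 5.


P(x) = -5 ⇒ μ = e^(-5x).
(μ y)' = 5e^(-5x) ⇒ μ y = -e^(-5x) + C.
Divide by μ: y = -1 + Ce^(5x).


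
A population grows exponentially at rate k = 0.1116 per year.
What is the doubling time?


Exponential growth: P(t) = P₀ e^(0.1116t). Set P(t)/P₀ = 2: e^(0.1116t) = 2.
Solve: t = ln(2)/0.1116 ≈ 6.21 years.


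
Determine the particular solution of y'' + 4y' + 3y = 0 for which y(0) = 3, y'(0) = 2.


Characteristic roots of r² + 4r + 3 = 0 are -1, -3.
General solution y = c₁ e^(-x) + c₂ e^(-3x).
Apply y(0) = 3: c₁ + c₂ = 3. Apply y'(0) = 2: -1 c₁ - 3 c₂ = 2.
Solve: c₁ = 11/2, c₂ = -5/2.
Particular solution: y = (11/2)e^(-x) - (5/2)e^(-3x).


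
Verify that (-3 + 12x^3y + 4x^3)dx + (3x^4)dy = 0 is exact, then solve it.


Check exactness: ∂M/∂y = 12x^3 and ∂N/∂x = 12x^3; equal, so the equation is exact.
Integrate M with respect to x (treating y as constant): ∫M dx = -3x + 3x^4y + x^4 + h(y).
Differentiate w.r.t. y and set equal to N: all terms match, so h'(y) = 0 and h is a constant absorbed into C.
General solution: -3x + 3x^4y + x^4 = C.


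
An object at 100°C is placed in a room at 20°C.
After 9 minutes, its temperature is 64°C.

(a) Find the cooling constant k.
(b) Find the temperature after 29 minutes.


Newton's law: T(t) = T_a + (T₀ - T_a)e^(-kt).
(a) Use T(9) = 64: (64 - 20)/(100 - 20) = e^(-k·9), so k = -ln(0.550)/9 ≈ 0.0664.
(b) Apply k to t = 29: T(29) = 20 + (80)e^(-1.926) ≈ 31.7°C.


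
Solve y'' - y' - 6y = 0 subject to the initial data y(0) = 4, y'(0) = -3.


Characteristic roots of r² - r - 6 = 0 are 3, -2.
General solution y = c₁ e^(3x) + c₂ e^(-2x).
Apply y(0) = 4: c₁ + c₂ = 4. Apply y'(0) = -3: 3 c₁ - 2 c₂ = -3.
Solve: c₁ = 1, c₂ = 3.
Particular solution: y = e^(3x) + 3e^(-2x).


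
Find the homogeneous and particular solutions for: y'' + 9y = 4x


Homogeneous: r² + 9 = 0 ⇒ r = ±3i, y_h = C₁cos(3x) + C₂sin(3x).
Polynomial forcing; try y_p = Ax + B. Then y_p'' + 9 y_p = 9(Ax + B) = 4x, so B = 0 and A = 4/9.
General solution: y = C₁cos(3x) + C₂sin(3x) + (4/9)x.


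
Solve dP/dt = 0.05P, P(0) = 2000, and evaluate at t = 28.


The ODE dP/dt = 0.05P has solution P(t) = P(0)e^(0.05t).
Substitute P(0) = 2000 and t = 28: P(28) = 2000 e^(1.40) ≈ 8110.


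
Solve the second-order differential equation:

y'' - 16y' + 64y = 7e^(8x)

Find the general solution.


Characteristic polynomial (r - 8)² = 0; repeated root r = 8.
y_h = (C₁ + C₂x)e^(8x). Forcing matches the repeated root (resonance), so try y_p = Ax² e^(8x).
Substitute and solve for A: 2A = 7, so A = 7/2.
General solution: y = (C₁ + C₂x + (7/2)x²)e^(8x).


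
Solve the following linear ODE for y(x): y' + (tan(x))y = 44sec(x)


P(x) = tan(x) ⇒ μ = e^(∫tan(x)dx) = sec(x).
(sec(x) y)' = 44sec²(x) ⇒ sec(x) y = 44tan(x) + C.
Multiply by cos(x): y = 44sin(x) + C·cos(x).


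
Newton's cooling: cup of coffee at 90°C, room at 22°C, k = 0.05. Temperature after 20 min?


Newton's law: dT/dt = -k(T - T_a) has solution T(t) = T_a + (T₀ - T_a)e^(-kt).
Plug in T_a = 22, T₀ = 90, k = 0.05, t = 20: T(20) = 22 + (68)e^(-1.00) ≈ 47.0°C.


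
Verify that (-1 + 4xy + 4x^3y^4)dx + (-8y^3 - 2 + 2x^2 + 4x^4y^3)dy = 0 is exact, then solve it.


Check exactness: ∂M/∂y = 4x + 16x^3y^3 and ∂N/∂x = 4x + 16x^3y^3; equal, so the equation is exact.
Integrate M with respect to x (treating y as constant): ∫M dx = -x + 2x^2y + x^4y^4 + h(y).
Differentiate w.r.t. y and set equal to N: the x-dependent terms already match, leaving h'(y) = -8y^3 - 2. Integrate: h(y) = -2y^4 - 2y.
So F(x,y) = -2y^4 - x - 2y + 2x^2y + x^4y^4.
General solution: -2y^4 - x - 2y + 2x^2y + x^4y^4 = C.


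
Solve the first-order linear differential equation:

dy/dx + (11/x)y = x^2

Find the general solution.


P(x) = 11/x ⇒ μ = x^11.
(x^11 y)' = x^13 ⇒ x^11 y = x^14/(14) + C.
Solve for y: y = (1/14)x^3 + C/x^11.


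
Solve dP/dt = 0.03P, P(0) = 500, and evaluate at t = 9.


The ODE dP/dt = 0.03P has solution P(t) = P(0)e^(0.03t).
Substitute P(0) = 500 and t = 9: P(9) = 500 e^(0.27) ≈ 655.


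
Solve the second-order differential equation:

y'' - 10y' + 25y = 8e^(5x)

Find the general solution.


Characteristic polynomial (r - 5)² = 0; repeated root r = 5.
y_h = (C₁ + C₂x)e^(5x). Forcing matches the repeated root (resonance), so try y_p = Ax² e^(5x).
Substitute and solve for A: 2A = 8, so A = 4.
General solution: y = (C₁ + C₂x + 4x²)e^(5x).


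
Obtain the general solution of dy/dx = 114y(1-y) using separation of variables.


Separate: dy/[y(1-y)] = 114 dx.
Partial fractions: 1/[y(1-y)] = 1/y + 1/(1-y).
Integrate: ln|y/(1-y)| = 114x + C₀.
Solve for y: y = 1/(1 + Ce^(-114x)).


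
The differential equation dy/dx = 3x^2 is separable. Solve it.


Integrate both sides with respect to x: y = ∫ 3x^2 dx = x^3 + C.


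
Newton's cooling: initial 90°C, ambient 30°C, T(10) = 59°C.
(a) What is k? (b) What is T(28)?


Newton's law: T(t) = T_a + (T₀ - T_a)e^(-kt).
(a) Use T(10) = 59: (59 - 30)/(90 - 30) = e^(-k·10), so k = -ln(0.483)/10 ≈ 0.0727.
(b) Apply k to t = 28: T(28) = 30 + (60)e^(-2.036) ≈ 37.8°C.


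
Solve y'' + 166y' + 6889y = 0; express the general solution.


Characteristic equation: r² + 166r + 6889 = 0, i.e. (r + 83)² = 0.
Repeated root r = -83; include an x factor for the second linearly independent solution.
General solution: y = (C₁ + C₂x)e^(-83x).


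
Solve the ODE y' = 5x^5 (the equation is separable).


Integrate both sides with respect to x: y = ∫ 5x^5 dx = (5/6)x^6 + C.


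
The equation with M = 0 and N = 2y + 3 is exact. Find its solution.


Check exactness: ∂M/∂y = 0 and ∂N/∂x = 0; equal, so the equation is exact.
Integrate M with respect to x (treating y as constant): ∫M dx = 0 + h(y).
Differentiate w.r.t. y and set equal to N: the x-dependent terms already match, leaving h'(y) = 2y + 3. Integrate: h(y) = y^2 + 3y.
So F(x,y) = y^2 + 3y.
General solution: y^2 + 3y = C.


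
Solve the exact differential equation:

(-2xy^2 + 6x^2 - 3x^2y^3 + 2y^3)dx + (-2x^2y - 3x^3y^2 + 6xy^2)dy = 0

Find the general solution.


Check exactness: ∂M/∂y = -4xy - 9x^2y^2 + 6y^2 and ∂N/∂x = -4xy - 9x^2y^2 + 6y^2; equal, so the equation is exact.
Integrate M with respect to x (treating y as constant): ∫M dx = -x^2y^2 + 2x^3 - x^3y^3 + 2xy^3 + h(y).
Differentiate w.r.t. y and set equal to N: all terms match, so h'(y) = 0 and h is a constant absorbed into C.
General solution: -x^2y^2 + 2x^3 - x^3y^3 + 2xy^3 = C.


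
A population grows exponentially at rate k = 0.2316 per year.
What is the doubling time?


Exponential growth: P(t) = P₀ e^(0.2316t). Set P(t)/P₀ = 2: e^(0.2316t) = 2.
Solve: t = ln(2)/0.2316 ≈ 2.99 years.


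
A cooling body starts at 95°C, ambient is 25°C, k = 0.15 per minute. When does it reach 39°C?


From T(t) = T_a + (T₀ - T_a)e^(-kt), set T(t) = 39:
(39 - 25) / (95 - 25) = e^(-0.15t), so t = -ln(0.200)/0.15 ≈ 10.7 minutes.


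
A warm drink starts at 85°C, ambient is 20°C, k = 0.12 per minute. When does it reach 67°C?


From T(t) = T_a + (T₀ - T_a)e^(-kt), set T(t) = 67:
(67 - 20) / (85 - 20) = e^(-0.12t), so t = -ln(0.723)/0.12 ≈ 2.7 minutes.


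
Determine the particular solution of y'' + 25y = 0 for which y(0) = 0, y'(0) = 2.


Characteristic roots of r² + 25 = 0 are ±5i, so y = C₁cos(5x) + C₂sin(5x).
Apply y(0) = 0: C₁ = 0. Differentiate and apply y'(0) = 2: 5·C₂ = 2, so C₂ = 2/5.
Particular solution: y = (2/5)sin(5x).


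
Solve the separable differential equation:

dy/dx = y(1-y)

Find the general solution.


Separate: dy/[y(1-y)] =  dx.
Partial fractions: 1/[y(1-y)] = 1/y + 1/(1-y).
Integrate: ln|y/(1-y)| = x + C₀.
Solve for y: y = 1/(1 + Ce^(-x)).


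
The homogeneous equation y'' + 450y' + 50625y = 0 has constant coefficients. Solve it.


Characteristic equation: r² + 450r + 50625 = 0, i.e. (r + 225)² = 0.
Repeated root r = -225; include an x factor for the second linearly independent solution.
General solution: y = (C₁ + C₂x)e^(-225x).


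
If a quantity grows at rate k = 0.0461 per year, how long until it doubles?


Exponential growth: P(t) = P₀ e^(0.0461t). Set P(t)/P₀ = 2: e^(0.0461t) = 2.
Solve: t = ln(2)/0.0461 ≈ 15.04 years.


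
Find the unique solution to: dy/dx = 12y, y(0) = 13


General solution of y' = 12y is y = Ce^(12x).
Apply y(0) = 13: C = 13.
Particular solution: y = 13e^(12x).


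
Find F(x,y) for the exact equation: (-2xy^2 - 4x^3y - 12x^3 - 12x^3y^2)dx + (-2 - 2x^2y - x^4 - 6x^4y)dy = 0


Check exactness: ∂M/∂y = -4xy - 4x^3 - 24x^3y and ∂N/∂x = -4xy - 4x^3 - 24x^3y; equal, so the equation is exact.
Integrate M with respect to x (treating y as constant): ∫M dx = -x^2y^2 - x^4y - 3x^4 - 3x^4y^2 + h(y).
Differentiate w.r.t. y and set equal to N: the x-dependent terms already match, leaving h'(y) = -2. Integrate: h(y) = -2y.
So F(x,y) = -2y - x^2y^2 - x^4y - 3x^4 - 3x^4y^2.
General solution: -2y - x^2y^2 - x^4y - 3x^4 - 3x^4y^2 = C.


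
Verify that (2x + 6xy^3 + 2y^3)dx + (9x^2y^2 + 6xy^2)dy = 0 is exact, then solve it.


Check exactness: ∂M/∂y = 18xy^2 + 6y^2 and ∂N/∂x = 18xy^2 + 6y^2; equal, so the equation is exact.
Integrate M with respect to x (treating y as constant): ∫M dx = x^2 + 3x^2y^3 + 2xy^3 + h(y).
Differentiate w.r.t. y and set equal to N: all terms match, so h'(y) = 0 and h is a constant absorbed into C.
General solution: x^2 + 3x^2y^3 + 2xy^3 = C.


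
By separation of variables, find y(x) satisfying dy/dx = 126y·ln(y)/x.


Separate: dy/[y ln(y)] = 126 dx/x.
Substitute u = ln(y): du/u = 126 dx/x.
Integrate: ln|ln(y)| = 126ln|x| + C₀, hence ln(y) = C·x^126.


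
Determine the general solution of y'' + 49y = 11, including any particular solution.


Homogeneous part: r² + 49 = 0 ⇒ r = ±7i, so y_h = C₁cos(7x) + C₂sin(7x).
Try constant y_p = A; plug in: 49A = 11 ⇒ A = 11/49.
General solution: y = C₁cos(7x) + C₂sin(7x) + 11/49.


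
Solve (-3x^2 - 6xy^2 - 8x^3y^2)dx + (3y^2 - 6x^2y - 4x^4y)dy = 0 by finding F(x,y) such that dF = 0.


Check exactness: ∂M/∂y = -12xy - 16x^3y and ∂N/∂x = -12xy - 16x^3y; equal, so the equation is exact.
Integrate M with respect to x (treating y as constant): ∫M dx = -x^3 - 3x^2y^2 - 2x^4y^2 + h(y).
Differentiate w.r.t. y and set equal to N: the x-dependent terms already match, leaving h'(y) = 3y^2. Integrate: h(y) = y^3.
So F(x,y) = y^3 - x^3 - 3x^2y^2 - 2x^4y^2.
General solution: y^3 - x^3 - 3x^2y^2 - 2x^4y^2 = C.


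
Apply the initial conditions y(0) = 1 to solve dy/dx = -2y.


General solution of y' = -2y is y = Ce^(-2x).
Apply y(0) = 1: C = 1.
Particular solution: y = e^(-2x).


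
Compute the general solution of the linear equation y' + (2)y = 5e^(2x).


P(x) = 2 ⇒ μ = e^(2x).
(μ y)' = 5e^(4x) ⇒ μ y = (5/4)e^(4x) + C.
Divide by μ: y = (5/4)e^(2x) + Ce^(-2x).


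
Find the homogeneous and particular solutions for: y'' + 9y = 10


Homogeneous part: r² + 9 = 0 ⇒ r = ±3i, so y_h = C₁cos(3x) + C₂sin(3x).
Try constant y_p = A; plug in: 9A = 10 ⇒ A = 10/9.
General solution: y = C₁cos(3x) + C₂sin(3x) + 10/9.


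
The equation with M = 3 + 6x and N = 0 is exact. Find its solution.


Check exactness: ∂M/∂y = 0 and ∂N/∂x = 0; equal, so the equation is exact.
Integrate M with respect to x (treating y as constant): ∫M dx = 3x + 3x^2 + h(y).
Differentiate w.r.t. y and set equal to N: all terms match, so h'(y) = 0 and h is a constant absorbed into C.
General solution: 3x + 3x^2 = C.


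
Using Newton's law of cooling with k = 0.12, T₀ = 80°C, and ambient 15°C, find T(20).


Newton's law: dT/dt = -k(T - T_a) has solution T(t) = T_a + (T₀ - T_a)e^(-kt).
Plug in T_a = 15, T₀ = 80, k = 0.12, t = 20: T(20) = 15 + (65)e^(-2.40) ≈ 20.9°C.
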